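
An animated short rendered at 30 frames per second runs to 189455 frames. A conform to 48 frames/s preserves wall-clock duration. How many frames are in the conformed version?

303128 frames

Target frames = source frames × (target rate / source rate) = 189455 × (48)/(30) = 189455 × 8/5 = 303128.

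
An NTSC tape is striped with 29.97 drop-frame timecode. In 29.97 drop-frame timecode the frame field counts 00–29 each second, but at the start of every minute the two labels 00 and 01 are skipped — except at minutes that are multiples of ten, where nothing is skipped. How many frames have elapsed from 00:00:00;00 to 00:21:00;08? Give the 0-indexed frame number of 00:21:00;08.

37770

As if non-drop at 30 labels/s: (0 × 3600 + 21 × 60 + 0) × 30 + 8 = 37808.
Minute boundaries passed: 21; those not divisible by 10: 21 − 2 = 19; dropped labels = 2 × 19 = 38.
Actual frame index = 37808 − 38 = 37770.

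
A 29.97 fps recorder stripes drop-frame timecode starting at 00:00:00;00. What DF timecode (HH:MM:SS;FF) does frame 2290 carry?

Ten DF minutes hold 17982 frames, so frame 2290 lies in block 0 (frames 0–17981) with 2290 frames into that block.
The block's first minute is 1800 frames and the rest 1798 each; 2290 frames reaches minute 1, so 0 × 18 + 1 × 2 = 2 labels have been skipped so far.
Adding those back, label number 2290 + 2 = 2292 at 30 labels/s is 76 s + 12 f = 0 h 1 min 16 s frame 12, i.e. 00:01:16;12.

00:01:16;12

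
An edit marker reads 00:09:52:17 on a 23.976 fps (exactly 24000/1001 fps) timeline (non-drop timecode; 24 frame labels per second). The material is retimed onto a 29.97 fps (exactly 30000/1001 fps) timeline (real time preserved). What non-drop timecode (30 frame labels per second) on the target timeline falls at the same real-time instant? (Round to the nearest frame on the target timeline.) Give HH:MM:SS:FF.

Source frame index: (0×3600 + 9×60 + 52) × 24 + 17 = 14225.
Real time: 14225 / (24000/1001) = 569569/960 s.
Target frame: (569569/960) × (30000/1001) = 71125/4 ≈ 17781.250 → 17781.
At 30 labels/s: frame 17781 → 00:09:52:21.

00:09:52:21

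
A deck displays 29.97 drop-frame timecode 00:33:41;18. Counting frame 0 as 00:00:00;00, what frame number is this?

As if non-drop at 30 labels/s: (0 × 3600 + 33 × 60 + 41) × 30 + 18 = 60648.
Minute boundaries passed: 33; those not divisible by 10: 33 − 3 = 30; dropped labels = 2 × 30 = 60.
Actual frame index = 60648 − 60 = 60588.

60588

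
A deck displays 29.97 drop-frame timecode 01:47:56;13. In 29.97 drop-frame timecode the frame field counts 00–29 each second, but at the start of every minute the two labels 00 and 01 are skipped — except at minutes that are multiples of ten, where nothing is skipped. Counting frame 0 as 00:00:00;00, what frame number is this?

194099

As if non-drop at 30 labels/s: (1 × 3600 + 47 × 60 + 56) × 30 + 13 = 194293.
Minute boundaries passed: 107; those not divisible by 10: 107 − 10 = 97; dropped labels = 2 × 97 = 194.
Actual frame index = 194293 − 194 = 194099.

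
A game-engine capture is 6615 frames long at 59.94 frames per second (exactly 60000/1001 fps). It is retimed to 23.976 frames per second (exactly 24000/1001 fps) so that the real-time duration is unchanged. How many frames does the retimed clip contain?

Target frames = source frames × (target rate / source rate) = 6615 × (24000/1001)/(60000/1001) = 6615 × 2/5 = 2646.

2646 frames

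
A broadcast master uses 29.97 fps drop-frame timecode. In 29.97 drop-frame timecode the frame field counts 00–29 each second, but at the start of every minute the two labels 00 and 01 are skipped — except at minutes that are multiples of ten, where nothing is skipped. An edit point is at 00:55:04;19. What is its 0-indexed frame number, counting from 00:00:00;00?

99039

As if non-drop at 30 labels/s: (0 × 3600 + 55 × 60 + 4) × 30 + 19 = 99139.
Minute boundaries passed: 55; those not divisible by 10: 55 − 5 = 50; dropped labels = 2 × 50 = 100.
Actual frame index = 99139 − 100 = 99039.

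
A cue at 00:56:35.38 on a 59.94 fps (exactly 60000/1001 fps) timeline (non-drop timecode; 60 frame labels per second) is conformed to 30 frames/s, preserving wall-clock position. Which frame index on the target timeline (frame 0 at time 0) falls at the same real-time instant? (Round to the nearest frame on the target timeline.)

Source frame index: (0×3600 + 56×60 + 35) × 60 + 38 = 203738.
Real time: 203738 / (60000/1001) = 101970869/30000 s.
Target frame: (101970869/30000) × (30) = 101970869/1000 ≈ 101970.869 → 101971.

frame 101971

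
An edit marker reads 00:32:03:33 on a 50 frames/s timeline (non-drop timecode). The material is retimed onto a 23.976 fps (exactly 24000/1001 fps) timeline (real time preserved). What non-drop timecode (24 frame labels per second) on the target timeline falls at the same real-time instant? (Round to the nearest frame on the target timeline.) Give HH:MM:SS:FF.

00:32:01:18

Source frame index: (0×3600 + 32×60 + 3) × 50 + 33 = 96183.
Real time: 96183 / (50) = 96183/50 s.
Target frame: (96183/50) × (24000/1001) = 46167840/1001 ≈ 46121.718 → 46122.
At 24 labels/s: frame 46122 → 00:32:01:18.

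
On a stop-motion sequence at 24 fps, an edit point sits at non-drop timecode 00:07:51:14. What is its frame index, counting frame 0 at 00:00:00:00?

11318

Total seconds to the label: (0 × 3600 + 7 × 60 + 51) = 471.
Frame index = 471 × 24 + 14 = 11318.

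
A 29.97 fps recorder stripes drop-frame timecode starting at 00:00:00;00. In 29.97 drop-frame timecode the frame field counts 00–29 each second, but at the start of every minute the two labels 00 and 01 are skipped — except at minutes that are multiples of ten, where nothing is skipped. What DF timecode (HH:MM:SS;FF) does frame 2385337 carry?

Ten DF minutes hold 17982 frames, so frame 2385337 lies in block 132 (frames 2373624–2391605) with 11713 frames into that block.
The block's first minute is 1800 frames and the rest 1798 each; 11713 frames reaches minute 6, so 132 × 18 + 6 × 2 = 2388 labels have been skipped so far.
Adding those back, label number 2385337 + 2388 = 2387725 at 30 labels/s is 79590 s + 25 f = 22 h 6 min 30 s frame 25, i.e. 22:06:30;25.

22:06:30;25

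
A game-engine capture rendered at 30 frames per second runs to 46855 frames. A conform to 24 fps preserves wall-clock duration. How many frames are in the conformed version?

37484 frames

Target frames = source frames × (target rate / source rate) = 46855 × (24)/(30) = 46855 × 4/5 = 37484.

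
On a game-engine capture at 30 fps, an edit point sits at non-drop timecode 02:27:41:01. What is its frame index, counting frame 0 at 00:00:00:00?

Total seconds to the label: (2 × 3600 + 27 × 60 + 41) = 8861.
Frame index = 8861 × 30 + 1 = 265831.

265831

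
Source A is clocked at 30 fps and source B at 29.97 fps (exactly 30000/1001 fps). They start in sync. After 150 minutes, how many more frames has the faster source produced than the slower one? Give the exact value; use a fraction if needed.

150 min = 9000 s.
A emits 30 × 9000 = 270000 frames; B emits 30000/1001 × 9000 = 270000000/1001.
Difference = 270000/1001 frames (≈ 269.7303); B is behind A.

270000/1001 frames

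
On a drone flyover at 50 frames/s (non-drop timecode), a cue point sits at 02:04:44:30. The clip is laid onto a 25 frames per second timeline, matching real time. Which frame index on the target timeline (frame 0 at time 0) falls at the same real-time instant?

frame 187115

Source frame index: (2×3600 + 4×60 + 44) × 50 + 30 = 374230.
Real time: 374230 / (50) = 37423/5 s.
Target frame: (37423/5) × (25) = 187115.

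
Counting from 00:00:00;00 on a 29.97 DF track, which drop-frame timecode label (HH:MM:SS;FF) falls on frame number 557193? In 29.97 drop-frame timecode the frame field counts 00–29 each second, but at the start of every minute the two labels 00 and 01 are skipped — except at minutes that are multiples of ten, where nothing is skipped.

05:09:51;21

Ten DF minutes hold 17982 frames, so frame 557193 lies in block 30 (frames 539460–557441) with 17733 frames into that block.
The block's first minute is 1800 frames and the rest 1798 each; 17733 frames reaches minute 9, so 30 × 18 + 9 × 2 = 558 labels have been skipped so far.
Adding those back, label number 557193 + 558 = 557751 at 30 labels/s is 18591 s + 21 f = 5 h 9 min 51 s frame 21, i.e. 05:09:51;21.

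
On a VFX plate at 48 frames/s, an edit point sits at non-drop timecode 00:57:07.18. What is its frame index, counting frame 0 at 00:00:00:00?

Total seconds to the label: (0 × 3600 + 57 × 60 + 7) = 3427.
Frame index = 3427 × 48 + 18 = 164514.

164514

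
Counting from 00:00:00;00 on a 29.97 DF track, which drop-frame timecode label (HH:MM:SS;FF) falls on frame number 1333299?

Each 10-minute DF block holds 10 × 60 × 30 − 9 × 2 = 17982 frames. 1333299 ÷ 17982 → 74 full blocks, remainder 2631.
Within the partial block the first minute is 1800 frames and each further minute 1798, so 1 further minute boundary passed. Total skipped labels = 18 × 74 + 2 × 1 = 1334.
Non-drop label index = 1333299 + 1334 = 1334633; at 30 labels/s that is 12:21:27:23, i.e. DF 12:21:27;23.

12:21:27;23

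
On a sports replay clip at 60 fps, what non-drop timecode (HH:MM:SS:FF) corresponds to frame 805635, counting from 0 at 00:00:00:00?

03:43:47:15

805635 ÷ 60 = 13427 full seconds, remainder 15 frames.
13427 s = 3 h 43 min 47 s.
Timecode: 03:43:47:15.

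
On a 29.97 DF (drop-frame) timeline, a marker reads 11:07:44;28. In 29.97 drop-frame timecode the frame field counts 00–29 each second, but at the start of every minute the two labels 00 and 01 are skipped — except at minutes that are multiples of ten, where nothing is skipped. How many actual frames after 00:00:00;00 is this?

1200746

Complete 10-minute blocks: 66, each 17982 frames → 1186812.
Remaining 7 whole minutes in the current block: 1800 + 6 × 1798 = 12588 frames.
Within the current minute: 44 × 30 + 28 − 2 = 1346 (labels ;00/;01 skipped at this minute). Total = 1186812 + 12588 + 1346 = 1200746.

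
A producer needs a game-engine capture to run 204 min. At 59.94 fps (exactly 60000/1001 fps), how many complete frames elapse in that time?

733666 frames

204 min = 12240 s.
Frames = 12240 × 60000/1001 = 734400000/1001 ≈ 733666.3337.
Complete frames: 733666.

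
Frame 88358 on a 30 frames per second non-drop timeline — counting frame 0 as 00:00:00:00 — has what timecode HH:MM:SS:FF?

88358 ÷ 30 = 2945 full seconds, remainder 8 frames.
2945 s = 0 h 49 min 5 s.
Timecode: 00:49:05:08.

00:49:05:08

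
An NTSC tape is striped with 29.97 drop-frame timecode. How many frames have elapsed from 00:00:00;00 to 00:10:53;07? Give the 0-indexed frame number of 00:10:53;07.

19579

As if non-drop at 30 labels/s: (0 × 3600 + 10 × 60 + 53) × 30 + 7 = 19597.
Minute boundaries passed: 10; those not divisible by 10: 10 − 1 = 9; dropped labels = 2 × 9 = 18.
Actual frame index = 19597 − 18 = 19579.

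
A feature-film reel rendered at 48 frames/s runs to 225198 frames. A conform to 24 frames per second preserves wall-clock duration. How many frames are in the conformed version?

Target frames = source frames × (target rate / source rate) = 225198 × (24)/(48) = 225198 × 1/2 = 112599.

112599 frames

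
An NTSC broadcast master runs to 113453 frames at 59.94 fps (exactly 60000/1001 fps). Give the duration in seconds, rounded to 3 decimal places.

1892.774 seconds

Running time = 113453 × 1001/60000 = 113566453/60000 s ≈ 1892.774 s.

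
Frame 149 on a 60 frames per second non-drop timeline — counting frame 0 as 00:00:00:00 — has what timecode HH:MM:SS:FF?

00:00:02:29

149 ÷ 60 = 2 full seconds, remainder 29 frames.
2 s = 0 h 0 min 2 s.
Timecode: 00:00:02:29.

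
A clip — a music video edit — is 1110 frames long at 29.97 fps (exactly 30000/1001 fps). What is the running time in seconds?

Running time = 1110 / (30000/1001) = 37.037 s.

37.037 seconds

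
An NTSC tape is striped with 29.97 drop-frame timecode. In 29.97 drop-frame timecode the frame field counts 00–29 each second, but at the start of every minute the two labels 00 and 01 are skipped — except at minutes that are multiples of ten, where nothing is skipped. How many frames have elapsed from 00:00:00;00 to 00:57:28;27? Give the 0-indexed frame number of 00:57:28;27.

103363

As if non-drop at 30 labels/s: (0 × 3600 + 57 × 60 + 28) × 30 + 27 = 103467.
Minute boundaries passed: 57; those not divisible by 10: 57 − 5 = 52; dropped labels = 2 × 52 = 104.
Actual frame index = 103467 − 104 = 103363.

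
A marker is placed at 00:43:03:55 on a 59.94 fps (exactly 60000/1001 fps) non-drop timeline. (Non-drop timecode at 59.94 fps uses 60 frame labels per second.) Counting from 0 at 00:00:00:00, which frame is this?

155035

Total seconds to the label: (0 × 3600 + 43 × 60 + 3) = 2583.
Frame index = 2583 × 60 + 55 = 155035.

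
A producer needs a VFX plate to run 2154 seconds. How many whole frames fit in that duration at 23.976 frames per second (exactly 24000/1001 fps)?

51644 frames

Frames = 2154 × 24000/1001 = 51696000/1001 ≈ 51644.3556.
Complete frames: 51644.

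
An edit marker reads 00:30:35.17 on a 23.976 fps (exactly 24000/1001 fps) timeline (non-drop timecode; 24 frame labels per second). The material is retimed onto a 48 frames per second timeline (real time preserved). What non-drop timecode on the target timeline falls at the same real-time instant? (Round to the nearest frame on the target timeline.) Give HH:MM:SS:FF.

00:30:37:26

Source frame index: (0×3600 + 30×60 + 35) × 24 + 17 = 44057.
Real time: 44057 / (24000/1001) = 44101057/24000 s.
Target frame: (44101057/24000) × (48) = 44101057/500 ≈ 88202.114 → 88202.
At 48 labels/s: frame 88202 → 00:30:37:26.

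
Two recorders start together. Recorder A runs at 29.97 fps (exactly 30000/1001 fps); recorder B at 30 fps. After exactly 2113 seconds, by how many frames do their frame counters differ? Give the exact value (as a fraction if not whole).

A emits 30000/1001 × 2113 = 63390000/1001 frames; B emits 30 × 2113 = 63390.
Difference = 63390/1001 frames (≈ 63.3267); B is ahead of A.

63390/1001 frames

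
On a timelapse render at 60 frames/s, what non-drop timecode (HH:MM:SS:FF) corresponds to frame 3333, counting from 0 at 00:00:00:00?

00:00:55:33

3333 ÷ 60 = 55 full seconds, remainder 33 frames.
55 s = 0 h 0 min 55 s.
Timecode: 00:00:55:33.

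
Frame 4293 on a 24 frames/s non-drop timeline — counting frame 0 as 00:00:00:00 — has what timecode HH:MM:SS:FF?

4293 ÷ 24 = 178 full seconds, remainder 21 frames.
178 s = 0 h 2 min 58 s.
Timecode: 00:02:58:21.

00:02:58:21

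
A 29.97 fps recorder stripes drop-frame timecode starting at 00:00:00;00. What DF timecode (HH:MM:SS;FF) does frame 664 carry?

Ten DF minutes hold 17982 frames, so frame 664 lies in block 0 (frames 0–17981) with 664 frames into that block.
The block's first minute is 1800 frames and the rest 1798 each; 664 frames reaches minute 0, so 0 × 18 + 0 × 2 = 0 labels have been skipped so far.
Adding those back, label number 664 + 0 = 664 at 30 labels/s is 22 s + 4 f = 0 h 0 min 22 s frame 4, i.e. 00:00:22;04.

00:00:22;04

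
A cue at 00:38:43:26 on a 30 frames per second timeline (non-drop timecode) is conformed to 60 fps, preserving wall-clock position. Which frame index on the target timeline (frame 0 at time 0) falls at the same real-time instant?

frame 139432

Source frame index: (0×3600 + 38×60 + 43) × 30 + 26 = 69716.
Real time: 69716 / (30) = 34858/15 s.
Target frame: (34858/15) × (60) = 139432.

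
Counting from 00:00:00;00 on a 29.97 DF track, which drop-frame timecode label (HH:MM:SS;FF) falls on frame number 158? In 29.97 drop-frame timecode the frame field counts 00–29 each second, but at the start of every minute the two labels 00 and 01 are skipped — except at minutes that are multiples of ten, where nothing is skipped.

00:00:05;08

Each 10-minute DF block holds 10 × 60 × 30 − 9 × 2 = 17982 frames. 158 ÷ 17982 → 0 full blocks, remainder 158.
Within the partial block the first minute is 1800 frames and each further minute 1798, so 0 further minute boundaries passed. Total skipped labels = 18 × 0 + 2 × 0 = 0.
Non-drop label index = 158 + 0 = 158; at 30 labels/s that is 00:00:05:08, i.e. DF 00:00:05;08.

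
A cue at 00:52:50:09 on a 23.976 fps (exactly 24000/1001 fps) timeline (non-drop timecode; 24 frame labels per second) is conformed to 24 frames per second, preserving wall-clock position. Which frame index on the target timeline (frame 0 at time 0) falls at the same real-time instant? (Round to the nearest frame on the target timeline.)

frame 76165

Source frame index: (0×3600 + 52×60 + 50) × 24 + 9 = 76089.
Real time: 76089 / (24000/1001) = 25388363/8000 s.
Target frame: (25388363/8000) × (24) = 76165089/1000 ≈ 76165.089 → 76165.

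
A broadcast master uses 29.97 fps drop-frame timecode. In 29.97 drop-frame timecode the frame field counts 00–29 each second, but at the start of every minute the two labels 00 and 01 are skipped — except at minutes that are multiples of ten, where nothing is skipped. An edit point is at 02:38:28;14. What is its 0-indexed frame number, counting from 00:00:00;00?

284968

Complete 10-minute blocks: 15, each 17982 frames → 269730.
Remaining 8 whole minutes in the current block: 1800 + 7 × 1798 = 14386 frames.
Within the current minute: 28 × 30 + 14 − 2 = 852 (labels ;00/;01 skipped at this minute). Total = 269730 + 14386 + 852 = 284968.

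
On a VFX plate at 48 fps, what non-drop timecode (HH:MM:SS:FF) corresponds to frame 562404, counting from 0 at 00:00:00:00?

562404 ÷ 48 = 11716 full seconds, remainder 36 frames.
11716 s = 3 h 15 min 16 s.
Timecode: 03:15:16:36.

03:15:16:36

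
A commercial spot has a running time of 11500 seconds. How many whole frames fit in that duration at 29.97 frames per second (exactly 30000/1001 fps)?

344655 frames

Frames = 11500 × 30000/1001 = 345000000/1001 ≈ 344655.3447.
Complete frames: 344655.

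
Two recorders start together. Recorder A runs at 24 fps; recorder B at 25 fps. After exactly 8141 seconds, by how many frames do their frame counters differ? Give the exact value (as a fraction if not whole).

8141 frames

A emits 24 × 8141 = 195384 frames; B emits 25 × 8141 = 203525.
Difference = 8141 frames; B is ahead of A.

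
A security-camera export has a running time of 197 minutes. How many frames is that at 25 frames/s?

197 min = 11820 s.
Frames = 11820 × 25 = 295500.

295500 frames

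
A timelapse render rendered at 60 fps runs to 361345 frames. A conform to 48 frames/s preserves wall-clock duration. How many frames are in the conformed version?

289076 frames

Target frames = source frames × (target rate / source rate) = 361345 × (48)/(60) = 361345 × 4/5 = 289076.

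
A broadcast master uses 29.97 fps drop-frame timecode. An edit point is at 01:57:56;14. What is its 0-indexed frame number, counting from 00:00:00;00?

Complete 10-minute blocks: 11, each 17982 frames → 197802.
Remaining 7 whole minutes in the current block: 1800 + 6 × 1798 = 12588 frames.
Within the current minute: 56 × 30 + 14 − 2 = 1692 (labels ;00/;01 skipped at this minute). Total = 197802 + 12588 + 1692 = 212082.

212082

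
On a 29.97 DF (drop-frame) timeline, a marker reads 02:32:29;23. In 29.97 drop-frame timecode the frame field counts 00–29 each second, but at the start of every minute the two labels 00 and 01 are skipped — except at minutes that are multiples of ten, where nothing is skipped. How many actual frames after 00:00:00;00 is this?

274219

As if non-drop at 30 labels/s: (2 × 3600 + 32 × 60 + 29) × 30 + 23 = 274493.
Minute boundaries passed: 152; those not divisible by 10: 152 − 15 = 137; dropped labels = 2 × 137 = 274.
Actual frame index = 274493 − 274 = 274219.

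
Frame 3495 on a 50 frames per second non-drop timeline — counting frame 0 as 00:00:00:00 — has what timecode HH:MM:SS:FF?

00:01:09:45

3495 ÷ 50 = 69 full seconds, remainder 45 frames.
69 s = 0 h 1 min 9 s.
Timecode: 00:01:09:45.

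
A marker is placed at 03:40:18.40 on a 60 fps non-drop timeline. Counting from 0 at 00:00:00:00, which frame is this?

frame 793120

Total seconds to the label: (3 × 3600 + 40 × 60 + 18) = 13218.
Frame index = 13218 × 60 + 40 = 793120.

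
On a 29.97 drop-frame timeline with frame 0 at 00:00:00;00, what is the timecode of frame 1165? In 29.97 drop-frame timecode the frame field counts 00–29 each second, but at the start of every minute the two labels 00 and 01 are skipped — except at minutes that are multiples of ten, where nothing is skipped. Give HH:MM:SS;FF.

Ten DF minutes hold 17982 frames, so frame 1165 lies in block 0 (frames 0–17981) with 1165 frames into that block.
The block's first minute is 1800 frames and the rest 1798 each; 1165 frames reaches minute 0, so 0 × 18 + 0 × 2 = 0 labels have been skipped so far.
Adding those back, label number 1165 + 0 = 1165 at 30 labels/s is 38 s + 25 f = 0 h 0 min 38 s frame 25, i.e. 00:00:38;25.

00:00:38;25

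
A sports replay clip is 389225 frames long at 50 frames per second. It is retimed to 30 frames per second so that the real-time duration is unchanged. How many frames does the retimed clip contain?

233535 frames

Target frames = source frames × (target rate / source rate) = 389225 × (30)/(50) = 389225 × 3/5 = 233535.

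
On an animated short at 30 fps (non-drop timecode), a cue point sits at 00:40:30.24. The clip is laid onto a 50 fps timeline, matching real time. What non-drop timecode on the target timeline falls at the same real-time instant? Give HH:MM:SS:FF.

Source frame index: (0×3600 + 40×60 + 30) × 30 + 24 = 72924.
Real time: 72924 / (30) = 12154/5 s.
Target frame: (12154/5) × (50) = 121540.
At 50 labels/s: frame 121540 → 00:40:30:40.

00:40:30:40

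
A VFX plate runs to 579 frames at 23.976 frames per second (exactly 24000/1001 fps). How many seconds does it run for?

Running time = 579 / (24000/1001) = 24.149125 s.

24.149125 seconds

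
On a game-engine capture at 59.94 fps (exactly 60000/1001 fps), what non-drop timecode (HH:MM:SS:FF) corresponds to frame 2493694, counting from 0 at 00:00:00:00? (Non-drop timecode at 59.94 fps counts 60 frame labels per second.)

11:32:41:34

2493694 ÷ 60 = 41561 full seconds, remainder 34 frames.
41561 s = 11 h 32 min 41 s.
Timecode: 11:32:41:34.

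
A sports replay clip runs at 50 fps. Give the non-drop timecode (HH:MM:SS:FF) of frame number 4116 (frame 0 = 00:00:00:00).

00:01:22:16

4116 ÷ 50 = 82 full seconds, remainder 16 frames.
82 s = 0 h 1 min 22 s.
Timecode: 00:01:22:16.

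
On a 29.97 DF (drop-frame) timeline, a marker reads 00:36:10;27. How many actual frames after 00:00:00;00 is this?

65061

Complete 10-minute blocks: 3, each 17982 frames → 53946.
Remaining 6 whole minutes in the current block: 1800 + 5 × 1798 = 10790 frames.
Within the current minute: 10 × 30 + 27 − 2 = 325 (labels ;00/;01 skipped at this minute). Total = 53946 + 10790 + 325 = 65061.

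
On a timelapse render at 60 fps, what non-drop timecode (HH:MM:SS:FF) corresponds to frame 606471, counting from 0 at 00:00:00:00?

02:48:27:51

606471 ÷ 60 = 10107 full seconds, remainder 51 frames.
10107 s = 2 h 48 min 27 s.
Timecode: 02:48:27:51.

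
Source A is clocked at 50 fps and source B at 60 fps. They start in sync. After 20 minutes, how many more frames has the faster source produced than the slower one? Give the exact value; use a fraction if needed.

12000 frames

20 min = 1200 s.
A emits 50 × 1200 = 60000 frames; B emits 60 × 1200 = 72000.
Difference = 12000 frames; B is ahead of A.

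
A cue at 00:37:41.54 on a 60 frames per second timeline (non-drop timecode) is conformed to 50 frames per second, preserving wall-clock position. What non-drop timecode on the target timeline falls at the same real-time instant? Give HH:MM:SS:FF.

Source frame index: (0×3600 + 37×60 + 41) × 60 + 54 = 135714.
Real time: 135714 / (60) = 22619/10 s.
Target frame: (22619/10) × (50) = 113095.
At 50 labels/s: frame 113095 → 00:37:41:45.

00:37:41:45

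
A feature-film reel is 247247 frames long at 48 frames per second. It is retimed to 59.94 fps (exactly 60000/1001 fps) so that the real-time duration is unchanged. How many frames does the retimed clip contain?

Target frames = source frames × (target rate / source rate) = 247247 × (60000/1001)/(48) = 247247 × 1250/1001 = 308750.

308750 frames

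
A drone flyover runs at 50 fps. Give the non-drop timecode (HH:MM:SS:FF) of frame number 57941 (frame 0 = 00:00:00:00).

00:19:18:41

57941 ÷ 50 = 1158 full seconds, remainder 41 frames.
1158 s = 0 h 19 min 18 s.
Timecode: 00:19:18:41.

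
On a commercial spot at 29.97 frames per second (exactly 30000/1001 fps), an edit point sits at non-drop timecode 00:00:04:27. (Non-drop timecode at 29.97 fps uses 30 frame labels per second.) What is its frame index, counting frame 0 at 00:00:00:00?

frame 147

Total seconds to the label: (0 × 3600 + 0 × 60 + 4) = 4.
Frame index = 4 × 30 + 27 = 147.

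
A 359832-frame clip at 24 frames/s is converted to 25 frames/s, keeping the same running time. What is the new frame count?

Target frames = source frames × (target rate / source rate) = 359832 × (25)/(24) = 359832 × 25/24 = 374825.

374825 frames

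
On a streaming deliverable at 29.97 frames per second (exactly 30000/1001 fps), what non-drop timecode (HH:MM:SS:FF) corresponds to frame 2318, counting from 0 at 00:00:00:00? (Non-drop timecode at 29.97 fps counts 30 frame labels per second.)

00:01:17:08

2318 ÷ 30 = 77 full seconds, remainder 8 frames.
77 s = 0 h 1 min 17 s.
Timecode: 00:01:17:08.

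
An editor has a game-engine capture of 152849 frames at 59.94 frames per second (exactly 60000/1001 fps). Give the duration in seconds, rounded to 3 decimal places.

Running time = 152849 × 1001/60000 = 153001849/60000 s ≈ 2550.031 s.

2550.031 seconds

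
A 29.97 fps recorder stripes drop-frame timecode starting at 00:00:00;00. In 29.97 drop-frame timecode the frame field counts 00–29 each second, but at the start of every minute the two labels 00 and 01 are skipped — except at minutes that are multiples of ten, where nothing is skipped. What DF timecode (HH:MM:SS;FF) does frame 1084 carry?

Ten DF minutes hold 17982 frames, so frame 1084 lies in block 0 (frames 0–17981) with 1084 frames into that block.
The block's first minute is 1800 frames and the rest 1798 each; 1084 frames reaches minute 0, so 0 × 18 + 0 × 2 = 0 labels have been skipped so far.
Adding those back, label number 1084 + 0 = 1084 at 30 labels/s is 36 s + 4 f = 0 h 0 min 36 s frame 4, i.e. 00:00:36;04.

00:00:36;04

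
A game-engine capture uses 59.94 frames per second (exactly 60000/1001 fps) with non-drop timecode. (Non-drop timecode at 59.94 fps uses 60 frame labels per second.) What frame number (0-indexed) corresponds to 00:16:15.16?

Total seconds to the label: (0 × 3600 + 16 × 60 + 15) = 975.
Frame index = 975 × 60 + 16 = 58516.

frame 58516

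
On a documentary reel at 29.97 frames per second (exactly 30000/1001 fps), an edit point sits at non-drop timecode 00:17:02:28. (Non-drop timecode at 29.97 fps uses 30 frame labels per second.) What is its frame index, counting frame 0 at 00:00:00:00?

30688

Total seconds to the label: (0 × 3600 + 17 × 60 + 2) = 1022.
Frame index = 1022 × 30 + 28 = 30688.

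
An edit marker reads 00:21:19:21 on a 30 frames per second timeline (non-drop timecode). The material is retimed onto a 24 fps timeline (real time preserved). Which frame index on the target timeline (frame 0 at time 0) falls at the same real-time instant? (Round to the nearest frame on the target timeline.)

frame 30713

Source frame index: (0×3600 + 21×60 + 19) × 30 + 21 = 38391.
Real time: 38391 / (30) = 12797/10 s.
Target frame: (12797/10) × (24) = 153564/5 ≈ 30712.800 → 30713.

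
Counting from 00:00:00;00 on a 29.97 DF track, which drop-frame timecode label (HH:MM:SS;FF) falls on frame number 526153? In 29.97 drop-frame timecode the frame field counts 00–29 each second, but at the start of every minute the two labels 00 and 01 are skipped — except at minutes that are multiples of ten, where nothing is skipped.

04:52:35;29

Ten DF minutes hold 17982 frames, so frame 526153 lies in block 29 (frames 521478–539459) with 4675 frames into that block.
The block's first minute is 1800 frames and the rest 1798 each; 4675 frames reaches minute 2, so 29 × 18 + 2 × 2 = 526 labels have been skipped so far.
Adding those back, label number 526153 + 526 = 526679 at 30 labels/s is 17555 s + 29 f = 4 h 52 min 35 s frame 29, i.e. 04:52:35;29.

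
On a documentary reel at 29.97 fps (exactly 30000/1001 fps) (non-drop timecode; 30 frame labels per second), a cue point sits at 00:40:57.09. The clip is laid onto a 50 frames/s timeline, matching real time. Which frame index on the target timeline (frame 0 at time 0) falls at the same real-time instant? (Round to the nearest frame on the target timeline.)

frame 122988

Source frame index: (0×3600 + 40×60 + 57) × 30 + 9 = 73719.
Real time: 73719 / (30000/1001) = 24597573/10000 s.
Target frame: (24597573/10000) × (50) = 24597573/200 ≈ 122987.865 → 122988.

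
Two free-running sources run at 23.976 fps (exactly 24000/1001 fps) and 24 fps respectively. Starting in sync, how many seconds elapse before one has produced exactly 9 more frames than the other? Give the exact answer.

The gap grows by |24 − 24000/1001| = 24/1001 frames per second.
Time for a 9-frame gap: 9 ÷ (24/1001) = 375.375 s.

375.375 seconds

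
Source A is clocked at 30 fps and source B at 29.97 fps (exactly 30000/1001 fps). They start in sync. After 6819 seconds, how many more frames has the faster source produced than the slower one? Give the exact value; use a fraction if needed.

204570/1001 frames

A emits 30 × 6819 = 204570 frames; B emits 30000/1001 × 6819 = 204570000/1001.
Difference = 204570/1001 frames (≈ 204.3656); B is behind A.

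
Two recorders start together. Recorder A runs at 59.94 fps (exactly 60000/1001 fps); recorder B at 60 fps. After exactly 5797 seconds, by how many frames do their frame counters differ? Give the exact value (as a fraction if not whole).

A emits 60000/1001 × 5797 = 31620000/91 frames; B emits 60 × 5797 = 347820.
Difference = 31620/91 frames (≈ 347.4725); B is ahead of A.

31620/91 frames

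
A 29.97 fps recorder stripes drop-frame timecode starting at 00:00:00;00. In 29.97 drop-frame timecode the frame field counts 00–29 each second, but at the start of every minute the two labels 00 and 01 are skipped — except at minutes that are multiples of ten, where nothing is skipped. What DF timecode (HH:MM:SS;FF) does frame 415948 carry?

03:51:18;24

Ten DF minutes hold 17982 frames, so frame 415948 lies in block 23 (frames 413586–431567) with 2362 frames into that block.
The block's first minute is 1800 frames and the rest 1798 each; 2362 frames reaches minute 1, so 23 × 18 + 1 × 2 = 416 labels have been skipped so far.
Adding those back, label number 415948 + 416 = 416364 at 30 labels/s is 13878 s + 24 f = 3 h 51 min 18 s frame 24, i.e. 03:51:18;24.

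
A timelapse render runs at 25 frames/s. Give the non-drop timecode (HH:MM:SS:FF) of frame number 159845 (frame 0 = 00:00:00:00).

01:46:33:20

159845 ÷ 25 = 6393 full seconds, remainder 20 frames.
6393 s = 1 h 46 min 33 s.
Timecode: 01:46:33:20.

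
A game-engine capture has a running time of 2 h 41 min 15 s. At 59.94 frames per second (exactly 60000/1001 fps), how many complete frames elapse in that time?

579920 frames

2 h 41 min 15 s = 9675 s.
Frames = 9675 × 60000/1001 = 580500000/1001 ≈ 579920.0799.
Complete frames: 579920.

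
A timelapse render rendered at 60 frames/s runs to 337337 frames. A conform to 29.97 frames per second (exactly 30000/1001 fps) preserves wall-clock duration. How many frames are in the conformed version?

Target frames = source frames × (target rate / source rate) = 337337 × (30000/1001)/(60) = 337337 × 500/1001 = 168500.

168500 frames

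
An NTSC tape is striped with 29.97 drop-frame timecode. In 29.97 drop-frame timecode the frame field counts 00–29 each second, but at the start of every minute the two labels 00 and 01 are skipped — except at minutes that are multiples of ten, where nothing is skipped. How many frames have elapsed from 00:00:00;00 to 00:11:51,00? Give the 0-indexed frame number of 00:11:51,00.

21310

Complete 10-minute blocks: 1, each 17982 frames → 17982.
Remaining 1 whole minute in the current block: 1800 + 0 × 1798 = 1800 frames.
Within the current minute: 51 × 30 + 0 − 2 = 1528 (labels ;00/;01 skipped at this minute). Total = 17982 + 1800 + 1528 = 21310.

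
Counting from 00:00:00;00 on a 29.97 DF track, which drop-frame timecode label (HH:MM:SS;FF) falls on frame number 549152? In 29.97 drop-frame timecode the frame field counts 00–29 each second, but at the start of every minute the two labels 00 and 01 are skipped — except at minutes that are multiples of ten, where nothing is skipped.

05:05:23;12

Each 10-minute DF block holds 10 × 60 × 30 − 9 × 2 = 17982 frames. 549152 ÷ 17982 → 30 full blocks, remainder 9692.
Within the partial block the first minute is 1800 frames and each further minute 1798, so 5 further minute boundaries passed. Total skipped labels = 18 × 30 + 2 × 5 = 550.
Non-drop label index = 549152 + 550 = 549702; at 30 labels/s that is 05:05:23:12, i.e. DF 05:05:23;12.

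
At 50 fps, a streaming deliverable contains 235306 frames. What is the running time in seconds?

4706.12 seconds

Running time = 235306 / (50) = 4706.12 s.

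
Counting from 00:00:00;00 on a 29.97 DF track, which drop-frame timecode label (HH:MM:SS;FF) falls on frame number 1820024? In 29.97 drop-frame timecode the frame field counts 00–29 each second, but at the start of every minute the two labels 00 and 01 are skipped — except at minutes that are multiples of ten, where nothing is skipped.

16:52:08;06

Ten DF minutes hold 17982 frames, so frame 1820024 lies in block 101 (frames 1816182–1834163) with 3842 frames into that block.
The block's first minute is 1800 frames and the rest 1798 each; 3842 frames reaches minute 2, so 101 × 18 + 2 × 2 = 1822 labels have been skipped so far.
Adding those back, label number 1820024 + 1822 = 1821846 at 30 labels/s is 60728 s + 6 f = 16 h 52 min 8 s frame 6, i.e. 16:52:08;06.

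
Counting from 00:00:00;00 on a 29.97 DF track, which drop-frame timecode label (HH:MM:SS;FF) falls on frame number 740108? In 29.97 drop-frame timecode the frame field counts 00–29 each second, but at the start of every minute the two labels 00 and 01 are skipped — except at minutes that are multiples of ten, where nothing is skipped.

06:51:34;28

Each 10-minute DF block holds 10 × 60 × 30 − 9 × 2 = 17982 frames. 740108 ÷ 17982 → 41 full blocks, remainder 2846.
Within the partial block the first minute is 1800 frames and each further minute 1798, so 1 further minute boundary passed. Total skipped labels = 18 × 41 + 2 × 1 = 740.
Non-drop label index = 740108 + 740 = 740848; at 30 labels/s that is 06:51:34:28, i.e. DF 06:51:34;28.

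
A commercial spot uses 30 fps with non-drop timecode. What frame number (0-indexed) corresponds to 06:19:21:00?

Total seconds to the label: (6 × 3600 + 19 × 60 + 21) = 22761.
Frame index = 22761 × 30 + 0 = 682830.

frame 682830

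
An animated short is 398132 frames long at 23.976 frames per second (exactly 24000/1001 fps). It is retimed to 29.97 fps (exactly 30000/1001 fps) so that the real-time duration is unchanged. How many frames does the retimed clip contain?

497665 frames

Target frames = source frames × (target rate / source rate) = 398132 × (30000/1001)/(24000/1001) = 398132 × 5/4 = 497665.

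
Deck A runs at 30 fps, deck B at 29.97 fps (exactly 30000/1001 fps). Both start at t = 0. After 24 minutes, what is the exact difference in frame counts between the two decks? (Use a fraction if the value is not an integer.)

43200/1001 frames

24 min = 1440 s.
A emits 30 × 1440 = 43200 frames; B emits 30000/1001 × 1440 = 43200000/1001.
Difference = 43200/1001 frames (≈ 43.1568); B is behind A.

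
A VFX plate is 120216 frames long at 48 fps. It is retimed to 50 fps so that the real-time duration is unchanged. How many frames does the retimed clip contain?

Target frames = source frames × (target rate / source rate) = 120216 × (50)/(48) = 120216 × 25/24 = 125225.

125225 frames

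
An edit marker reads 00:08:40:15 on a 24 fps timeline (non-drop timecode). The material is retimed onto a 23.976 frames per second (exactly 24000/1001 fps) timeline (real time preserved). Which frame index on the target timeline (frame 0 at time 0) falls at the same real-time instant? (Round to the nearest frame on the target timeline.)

Source frame index: (0×3600 + 8×60 + 40) × 24 + 15 = 12495.
Real time: 12495 / (24) = 4165/8 s.
Target frame: (4165/8) × (24000/1001) = 1785000/143 ≈ 12482.517 → 12483.

frame 12483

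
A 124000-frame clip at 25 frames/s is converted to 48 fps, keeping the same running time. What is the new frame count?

Target frames = source frames × (target rate / source rate) = 124000 × (48)/(25) = 124000 × 48/25 = 238080.

238080 frames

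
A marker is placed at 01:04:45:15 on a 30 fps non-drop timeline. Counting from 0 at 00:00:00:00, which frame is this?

116565

Total seconds to the label: (1 × 3600 + 4 × 60 + 45) = 3885.
Frame index = 3885 × 30 + 15 = 116565.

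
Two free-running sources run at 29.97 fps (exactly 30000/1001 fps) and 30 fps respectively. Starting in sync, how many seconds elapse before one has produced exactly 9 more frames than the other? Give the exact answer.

300.3 seconds

The gap grows by |30 − 30000/1001| = 30/1001 frames per second.
Time for a 9-frame gap: 9 ÷ (30/1001) = 300.3 s.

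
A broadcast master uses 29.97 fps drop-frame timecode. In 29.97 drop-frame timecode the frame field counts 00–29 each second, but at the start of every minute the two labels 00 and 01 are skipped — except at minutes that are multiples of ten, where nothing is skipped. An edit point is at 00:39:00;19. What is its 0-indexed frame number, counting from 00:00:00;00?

70147

Complete 10-minute blocks: 3, each 17982 frames → 53946.
Remaining 9 whole minutes in the current block: 1800 + 8 × 1798 = 16184 frames.
Within the current minute: 0 × 30 + 19 − 2 = 17 (labels ;00/;01 skipped at this minute). Total = 53946 + 16184 + 17 = 70147.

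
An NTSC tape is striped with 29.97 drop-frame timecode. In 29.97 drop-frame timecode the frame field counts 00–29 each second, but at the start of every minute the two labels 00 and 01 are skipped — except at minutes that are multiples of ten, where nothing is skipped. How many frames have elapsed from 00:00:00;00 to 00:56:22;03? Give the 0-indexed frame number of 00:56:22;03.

101361

As if non-drop at 30 labels/s: (0 × 3600 + 56 × 60 + 22) × 30 + 3 = 101463.
Minute boundaries passed: 56; those not divisible by 10: 56 − 5 = 51; dropped labels = 2 × 51 = 102.
Actual frame index = 101463 − 102 = 101361.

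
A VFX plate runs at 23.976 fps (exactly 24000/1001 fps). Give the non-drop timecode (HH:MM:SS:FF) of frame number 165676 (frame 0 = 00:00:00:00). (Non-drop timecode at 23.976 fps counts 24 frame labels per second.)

01:55:03:04

165676 ÷ 24 = 6903 full seconds, remainder 4 frames.
6903 s = 1 h 55 min 3 s.
Timecode: 01:55:03:04.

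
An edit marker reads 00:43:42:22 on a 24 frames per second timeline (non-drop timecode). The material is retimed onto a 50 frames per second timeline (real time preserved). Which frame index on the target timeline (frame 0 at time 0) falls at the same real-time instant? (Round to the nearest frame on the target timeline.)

frame 131146

Source frame index: (0×3600 + 43×60 + 42) × 24 + 22 = 62950.
Real time: 62950 / (24) = 31475/12 s.
Target frame: (31475/12) × (50) = 786875/6 ≈ 131145.833 → 131146.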